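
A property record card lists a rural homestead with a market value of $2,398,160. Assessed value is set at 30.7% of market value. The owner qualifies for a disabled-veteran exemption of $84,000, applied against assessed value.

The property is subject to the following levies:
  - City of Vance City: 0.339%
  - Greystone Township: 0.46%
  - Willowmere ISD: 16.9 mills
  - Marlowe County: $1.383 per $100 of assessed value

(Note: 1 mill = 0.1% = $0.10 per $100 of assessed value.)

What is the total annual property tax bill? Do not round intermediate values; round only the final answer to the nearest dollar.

$25,255

Assessed value = $2,398,160 × 0.307 = $736,235.12
Taxable value = $736,235.12 − $84,000 = $652,235.12
City of Vance City: $652,235.12 × 0.00339 = $2,211.0770568
Greystone Township: $652,235.12 × 0.0046 = $3,000.281552
Willowmere ISD: $652,235.12 × 0.0169 = $11,022.773528
Marlowe County: $652,235.12 × 0.01383 = $9,020.4117096
Total = $25,254.5438464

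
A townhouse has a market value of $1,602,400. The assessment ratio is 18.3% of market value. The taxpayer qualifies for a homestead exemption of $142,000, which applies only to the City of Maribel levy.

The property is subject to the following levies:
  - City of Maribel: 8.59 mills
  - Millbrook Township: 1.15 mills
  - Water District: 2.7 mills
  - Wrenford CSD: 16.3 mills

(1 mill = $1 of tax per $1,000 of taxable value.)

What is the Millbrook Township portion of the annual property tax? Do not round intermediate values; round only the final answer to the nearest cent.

$337.23

Assessed value = $1,602,400 × 0.183 = $293,239.2
Millbrook Township taxable value = $293,239.2 (exemption does not apply)
Millbrook Township levy = $293,239.2 × 0.00115 = $337.22508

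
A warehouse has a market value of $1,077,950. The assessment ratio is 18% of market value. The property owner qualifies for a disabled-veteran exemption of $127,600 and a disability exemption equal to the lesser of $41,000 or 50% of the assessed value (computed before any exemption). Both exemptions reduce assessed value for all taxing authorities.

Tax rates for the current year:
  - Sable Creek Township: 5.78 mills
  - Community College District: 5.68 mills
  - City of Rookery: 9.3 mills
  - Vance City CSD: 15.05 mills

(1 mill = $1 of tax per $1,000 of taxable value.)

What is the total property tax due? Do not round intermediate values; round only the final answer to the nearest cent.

$910.68

Assessed value = $1,077,950 × 0.18 = $194,031
Disability exemption = min($41,000, 50% × $194,031) = min($41,000, $97,015.5) = $41,000 (dollar cap binds)
Taxable value = $194,031 − $127,600 − $41,000 = $25,431
Sable Creek Township: $25,431 × 0.00578 = $146.99118
Community College District: $25,431 × 0.00568 = $144.44808
City of Rookery: $25,431 × 0.0093 = $236.5083
Vance City CSD: $25,431 × 0.01505 = $382.73655
Total = $910.68411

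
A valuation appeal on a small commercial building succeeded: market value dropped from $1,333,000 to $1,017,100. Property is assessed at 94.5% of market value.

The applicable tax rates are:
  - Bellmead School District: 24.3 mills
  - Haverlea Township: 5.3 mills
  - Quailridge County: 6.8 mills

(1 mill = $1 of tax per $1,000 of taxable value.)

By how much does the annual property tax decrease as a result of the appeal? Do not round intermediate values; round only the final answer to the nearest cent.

$10,866.33

Old assessed value = $1,333,000 × 0.945 = $1,259,685
New assessed value = $1,017,100 × 0.945 = $961,159.5
Combined rate = 0.0243 + 0.0053 + 0.0068 = 0.0364
Old tax = $1,259,685 × 0.0364 = $45,852.534
New tax = $961,159.5 × 0.0364 = $34,986.2058
Reduction = $45,852.534 − $34,986.2058 = $10,866.3282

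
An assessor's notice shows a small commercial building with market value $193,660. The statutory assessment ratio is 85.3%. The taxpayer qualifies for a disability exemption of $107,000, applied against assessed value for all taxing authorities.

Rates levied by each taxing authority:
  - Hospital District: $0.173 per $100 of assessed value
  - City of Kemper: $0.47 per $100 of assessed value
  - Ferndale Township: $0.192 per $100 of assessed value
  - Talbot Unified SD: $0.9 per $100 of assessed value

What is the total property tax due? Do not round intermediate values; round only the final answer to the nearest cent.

Assessed value = $193,660 × 0.853 = $165,191.98
Taxable value = $165,191.98 − $107,000 = $58,191.98
Hospital District: $58,191.98 × 0.00173 = $100.6721254
City of Kemper: $58,191.98 × 0.0047 = $273.502306
Ferndale Township: $58,191.98 × 0.00192 = $111.7286016
Talbot Unified SD: $58,191.98 × 0.009 = $523.72782
Total = $100.6721254 + $273.502306 + $111.7286016 + $523.72782 = $1,009.630853

$1,009.63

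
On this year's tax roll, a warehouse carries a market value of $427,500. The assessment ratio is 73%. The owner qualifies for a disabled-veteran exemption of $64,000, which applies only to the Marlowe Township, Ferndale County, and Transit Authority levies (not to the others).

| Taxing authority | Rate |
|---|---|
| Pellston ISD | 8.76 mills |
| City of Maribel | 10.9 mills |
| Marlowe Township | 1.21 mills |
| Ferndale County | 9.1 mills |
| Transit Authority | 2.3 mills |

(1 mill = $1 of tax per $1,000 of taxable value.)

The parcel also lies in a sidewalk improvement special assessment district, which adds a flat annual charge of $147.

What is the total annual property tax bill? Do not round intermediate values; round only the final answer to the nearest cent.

$9,410.62

Assessed value = $427,500 × 0.73 = $312,075
Pellston ISD: $312,075 × 0.00876 = $2,733.777
City of Maribel: $312,075 × 0.0109 = $3,401.6175
Marlowe Township: ($312,075 − $64,000) × 0.00121 = $248,075 × 0.00121 = $300.17075
Ferndale County: ($312,075 − $64,000) × 0.0091 = $248,075 × 0.0091 = $2,257.4825
Transit Authority: ($312,075 − $64,000) × 0.0023 = $248,075 × 0.0023 = $570.5725
Levies subtotal = $9,263.62025
Total = $9,263.62025 + $147 = $9,410.62025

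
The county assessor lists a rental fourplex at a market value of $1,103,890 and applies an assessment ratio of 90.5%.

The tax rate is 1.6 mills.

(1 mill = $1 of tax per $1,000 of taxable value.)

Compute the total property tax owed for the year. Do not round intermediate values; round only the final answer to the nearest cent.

$1,598.43

Assessed value = $1,103,890 × 0.905 = $999,020.45
Tax = $999,020.45 × 0.0016 = $1,598.43272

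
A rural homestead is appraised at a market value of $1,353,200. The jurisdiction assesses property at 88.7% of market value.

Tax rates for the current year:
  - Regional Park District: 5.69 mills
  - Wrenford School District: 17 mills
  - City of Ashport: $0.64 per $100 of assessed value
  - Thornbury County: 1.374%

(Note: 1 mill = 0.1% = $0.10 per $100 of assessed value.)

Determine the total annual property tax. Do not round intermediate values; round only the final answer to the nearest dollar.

Assessed value = $1,353,200 × 0.887 = $1,200,288.4
Regional Park District: $1,200,288.4 × 0.00569 = $6,829.640996
Wrenford School District: $1,200,288.4 × 0.017 = $20,404.9028
City of Ashport: $1,200,288.4 × 0.0064 = $7,681.84576
Thornbury County: $1,200,288.4 × 0.01374 = $16,491.962616
Total = $51,408.352172

$51,408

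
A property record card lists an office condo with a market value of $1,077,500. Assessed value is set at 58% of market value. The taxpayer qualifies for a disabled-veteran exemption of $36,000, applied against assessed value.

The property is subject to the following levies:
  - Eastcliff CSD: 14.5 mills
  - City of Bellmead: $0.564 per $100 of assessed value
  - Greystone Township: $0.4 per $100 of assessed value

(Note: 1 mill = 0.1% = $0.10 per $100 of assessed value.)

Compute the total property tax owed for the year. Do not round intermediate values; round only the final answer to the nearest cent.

Assessed value = $1,077,500 × 0.58 = $624,950
Taxable value = $624,950 − $36,000 = $588,950
Eastcliff CSD: $588,950 × 0.0145 = $8,539.775
City of Bellmead: $588,950 × 0.00564 = $3,321.678
Greystone Township: $588,950 × 0.004 = $2,355.8
Total = $14,217.253

$14,217.25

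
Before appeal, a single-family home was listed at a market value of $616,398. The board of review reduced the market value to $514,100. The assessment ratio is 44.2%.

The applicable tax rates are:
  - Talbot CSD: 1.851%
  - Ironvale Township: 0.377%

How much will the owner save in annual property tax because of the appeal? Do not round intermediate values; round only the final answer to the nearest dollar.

$1,007

Old assessed value = $616,398 × 0.442 = $272,447.916
New assessed value = $514,100 × 0.442 = $227,232.2
Combined rate = 0.01851 + 0.00377 = 0.02228
Old tax = $272,447.916 × 0.02228 = $6,070.13956848
New tax = $227,232.2 × 0.02228 = $5,062.733416
Reduction = $6,070.13956848 − $5,062.733416 = $1,007.40615248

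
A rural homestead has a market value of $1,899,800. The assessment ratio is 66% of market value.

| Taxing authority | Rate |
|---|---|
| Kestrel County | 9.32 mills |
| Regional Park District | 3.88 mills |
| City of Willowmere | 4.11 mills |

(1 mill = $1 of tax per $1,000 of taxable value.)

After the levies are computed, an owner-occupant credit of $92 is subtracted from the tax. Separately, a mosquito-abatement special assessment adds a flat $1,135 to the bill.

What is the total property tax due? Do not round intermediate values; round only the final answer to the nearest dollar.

$22,747

Assessed value = $1,899,800 × 0.66 = $1,253,868
Kestrel County: $1,253,868 × 0.00932 = $11,686.04976
Regional Park District: $1,253,868 × 0.00388 = $4,865.00784
City of Willowmere: $1,253,868 × 0.00411 = $5,153.39748
Levies subtotal = $21,704.45508
After credit = $21,704.45508 − $92 = $21,612.45508
Total = $21,612.45508 + $1,135 = $22,747.45508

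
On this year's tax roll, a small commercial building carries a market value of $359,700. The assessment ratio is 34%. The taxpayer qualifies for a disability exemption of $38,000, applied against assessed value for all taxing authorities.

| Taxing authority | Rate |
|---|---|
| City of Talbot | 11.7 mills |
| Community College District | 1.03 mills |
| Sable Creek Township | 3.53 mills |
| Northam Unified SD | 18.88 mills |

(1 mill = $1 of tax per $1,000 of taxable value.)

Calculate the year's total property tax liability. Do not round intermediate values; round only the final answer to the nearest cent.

$2,962.23

Assessed value = $359,700 × 0.34 = $122,298
Taxable value = $122,298 − $38,000 = $84,298
City of Talbot: $84,298 × 0.0117 = $986.2866
Community College District: $84,298 × 0.00103 = $86.82694
Sable Creek Township: $84,298 × 0.00353 = $297.57194
Northam Unified SD: $84,298 × 0.01888 = $1,591.54624
Total = $986.2866 + $86.82694 + $297.57194 + $1,591.54624 = $2,962.23172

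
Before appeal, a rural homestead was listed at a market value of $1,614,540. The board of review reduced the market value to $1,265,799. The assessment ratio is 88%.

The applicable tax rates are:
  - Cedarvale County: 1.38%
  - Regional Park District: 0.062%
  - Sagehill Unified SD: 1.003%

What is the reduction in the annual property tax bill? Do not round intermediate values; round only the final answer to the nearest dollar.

$7,504

Old assessed value = $1,614,540 × 0.88 = $1,420,795.2
New assessed value = $1,265,799 × 0.88 = $1,113,903.12
Combined rate = 0.0138 + 0.00062 + 0.01003 = 0.02445
Old tax = $1,420,795.2 × 0.02445 = $34,738.44264
New tax = $1,113,903.12 × 0.02445 = $27,234.931284
Reduction = $34,738.44264 − $27,234.931284 = $7,503.511356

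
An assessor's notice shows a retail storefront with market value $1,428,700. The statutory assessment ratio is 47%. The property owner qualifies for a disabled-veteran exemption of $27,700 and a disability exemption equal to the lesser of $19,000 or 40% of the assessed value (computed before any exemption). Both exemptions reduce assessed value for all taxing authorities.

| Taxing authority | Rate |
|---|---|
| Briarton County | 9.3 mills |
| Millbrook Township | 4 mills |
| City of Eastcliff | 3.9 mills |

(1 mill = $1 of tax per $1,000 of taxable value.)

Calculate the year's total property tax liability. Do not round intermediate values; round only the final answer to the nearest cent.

Assessed value = $1,428,700 × 0.47 = $671,489
Disability exemption = min($19,000, 40% × $671,489) = min($19,000, $268,595.6) = $19,000 (dollar cap binds)
Taxable value = $671,489 − $27,700 − $19,000 = $624,789
Briarton County: $624,789 × 0.0093 = $5,810.5377
Millbrook Township: $624,789 × 0.004 = $2,499.156
City of Eastcliff: $624,789 × 0.0039 = $2,436.6771
Total = $10,746.3708

$10,746.37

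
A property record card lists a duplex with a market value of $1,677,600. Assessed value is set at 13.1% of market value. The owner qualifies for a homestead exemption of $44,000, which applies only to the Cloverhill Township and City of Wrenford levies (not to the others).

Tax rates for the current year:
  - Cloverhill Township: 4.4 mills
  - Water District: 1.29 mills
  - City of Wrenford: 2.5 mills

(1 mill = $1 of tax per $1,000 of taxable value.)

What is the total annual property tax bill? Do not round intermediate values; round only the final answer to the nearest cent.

$1,496.28

Assessed value = $1,677,600 × 0.131 = $219,765.6
Cloverhill Township: ($219,765.6 − $44,000) × 0.0044 = $175,765.6 × 0.0044 = $773.36864
Water District: $219,765.6 × 0.00129 = $283.497624
City of Wrenford: ($219,765.6 − $44,000) × 0.0025 = $175,765.6 × 0.0025 = $439.414
Total = $1,496.280264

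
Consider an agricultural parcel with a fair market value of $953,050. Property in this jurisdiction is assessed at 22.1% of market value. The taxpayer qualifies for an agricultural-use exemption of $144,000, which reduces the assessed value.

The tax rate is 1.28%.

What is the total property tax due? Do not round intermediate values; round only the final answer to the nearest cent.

$852.79

Assessed value = $953,050 × 0.221 = $210,624.05
Taxable value = $210,624.05 − $144,000 = $66,624.05
Tax = $66,624.05 × 0.0128 = $852.78784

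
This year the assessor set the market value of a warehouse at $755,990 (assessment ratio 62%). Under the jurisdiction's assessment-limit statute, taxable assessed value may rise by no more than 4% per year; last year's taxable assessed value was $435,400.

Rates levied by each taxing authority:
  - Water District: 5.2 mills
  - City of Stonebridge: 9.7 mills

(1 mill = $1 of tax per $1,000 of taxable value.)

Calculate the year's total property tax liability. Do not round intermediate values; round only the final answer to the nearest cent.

$6,746.96

Uncapped assessed value = $755,990 × 0.62 = $468,713.8
Cap limit = $435,400 × 1.04 = $452,816
Taxable assessed value = min($468,713.8, $452,816) = $452,816 (cap binds)
Water District: $452,816 × 0.0052 = $2,354.6432
City of Stonebridge: $452,816 × 0.0097 = $4,392.3152
Total = $6,746.9584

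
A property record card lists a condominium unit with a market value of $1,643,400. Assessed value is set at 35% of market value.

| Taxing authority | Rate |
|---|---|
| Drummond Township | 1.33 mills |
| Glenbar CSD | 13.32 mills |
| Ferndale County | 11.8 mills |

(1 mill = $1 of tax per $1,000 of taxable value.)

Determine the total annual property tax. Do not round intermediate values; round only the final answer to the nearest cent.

$15,213.78

Assessed value = $1,643,400 × 0.35 = $575,190
Drummond Township: $575,190 × 0.00133 = $765.0027
Glenbar CSD: $575,190 × 0.01332 = $7,661.5308
Ferndale County: $575,190 × 0.0118 = $6,787.242
Total = $765.0027 + $7,661.5308 + $6,787.242 = $15,213.7755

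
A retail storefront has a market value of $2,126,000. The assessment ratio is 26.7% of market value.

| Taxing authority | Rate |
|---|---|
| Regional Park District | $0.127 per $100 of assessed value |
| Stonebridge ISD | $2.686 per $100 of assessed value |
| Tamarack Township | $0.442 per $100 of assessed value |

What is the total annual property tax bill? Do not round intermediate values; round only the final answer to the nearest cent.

Assessed value = $2,126,000 × 0.267 = $567,642
Regional Park District: $567,642 × 0.00127 = $720.90534
Stonebridge ISD: $567,642 × 0.02686 = $15,246.86412
Tamarack Township: $567,642 × 0.00442 = $2,508.97764
Total = $720.90534 + $15,246.86412 + $2,508.97764 = $18,476.7471

$18,476.75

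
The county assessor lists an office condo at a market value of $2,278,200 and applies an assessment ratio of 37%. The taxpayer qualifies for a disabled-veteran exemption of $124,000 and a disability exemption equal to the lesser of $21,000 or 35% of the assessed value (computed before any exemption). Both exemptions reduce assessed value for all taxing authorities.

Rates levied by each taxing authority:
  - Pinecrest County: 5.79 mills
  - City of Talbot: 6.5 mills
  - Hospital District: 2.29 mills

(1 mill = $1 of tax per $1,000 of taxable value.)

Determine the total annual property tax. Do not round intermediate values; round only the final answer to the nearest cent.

Assessed value = $2,278,200 × 0.37 = $842,934
Disability exemption = min($21,000, 35% × $842,934) = min($21,000, $295,026.9) = $21,000 (dollar cap binds)
Taxable value = $842,934 − $124,000 − $21,000 = $697,934
Pinecrest County: $697,934 × 0.00579 = $4,041.03786
City of Talbot: $697,934 × 0.0065 = $4,536.571
Hospital District: $697,934 × 0.00229 = $1,598.26886
Total = $10,175.87772

$10,175.88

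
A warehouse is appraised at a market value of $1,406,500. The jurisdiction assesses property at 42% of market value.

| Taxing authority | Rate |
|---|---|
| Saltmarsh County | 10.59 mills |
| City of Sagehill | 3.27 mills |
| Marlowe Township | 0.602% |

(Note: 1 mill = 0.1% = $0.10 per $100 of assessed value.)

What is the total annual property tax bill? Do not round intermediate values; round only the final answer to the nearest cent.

Assessed value = $1,406,500 × 0.42 = $590,730
Saltmarsh County: $590,730 × 0.01059 = $6,255.8307
City of Sagehill: $590,730 × 0.00327 = $1,931.6871
Marlowe Township: $590,730 × 0.00602 = $3,556.1946
Total = $11,743.7124

$11,743.71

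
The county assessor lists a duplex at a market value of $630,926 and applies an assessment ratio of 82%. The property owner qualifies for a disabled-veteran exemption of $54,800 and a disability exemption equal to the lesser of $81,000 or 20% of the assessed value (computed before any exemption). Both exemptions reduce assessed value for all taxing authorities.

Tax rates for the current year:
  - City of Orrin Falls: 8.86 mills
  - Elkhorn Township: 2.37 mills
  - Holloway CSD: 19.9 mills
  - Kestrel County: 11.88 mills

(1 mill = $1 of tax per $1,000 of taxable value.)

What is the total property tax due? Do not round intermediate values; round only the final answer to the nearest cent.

Assessed value = $630,926 × 0.82 = $517,359.32
Disability exemption = min($81,000, 20% × $517,359.32) = min($81,000, $103,471.864) = $81,000 (dollar cap binds)
Taxable value = $517,359.32 − $54,800 − $81,000 = $381,559.32
City of Orrin Falls: $381,559.32 × 0.00886 = $3,380.6155752
Elkhorn Township: $381,559.32 × 0.00237 = $904.2955884
Holloway CSD: $381,559.32 × 0.0199 = $7,593.030468
Kestrel County: $381,559.32 × 0.01188 = $4,532.9247216
Total = $16,410.8663532

$16,410.87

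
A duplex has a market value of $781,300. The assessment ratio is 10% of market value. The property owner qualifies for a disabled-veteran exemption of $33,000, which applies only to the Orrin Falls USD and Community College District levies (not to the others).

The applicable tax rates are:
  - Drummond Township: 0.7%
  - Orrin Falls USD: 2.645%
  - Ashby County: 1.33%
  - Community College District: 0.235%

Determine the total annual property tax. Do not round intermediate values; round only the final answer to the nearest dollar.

Assessed value = $781,300 × 0.1 = $78,130
Drummond Township: $78,130 × 0.007 = $546.91
Orrin Falls USD: ($78,130 − $33,000) × 0.02645 = $45,130 × 0.02645 = $1,193.6885
Ashby County: $78,130 × 0.0133 = $1,039.129
Community College District: ($78,130 − $33,000) × 0.00235 = $45,130 × 0.00235 = $106.0555
Total = $2,885.783

$2,886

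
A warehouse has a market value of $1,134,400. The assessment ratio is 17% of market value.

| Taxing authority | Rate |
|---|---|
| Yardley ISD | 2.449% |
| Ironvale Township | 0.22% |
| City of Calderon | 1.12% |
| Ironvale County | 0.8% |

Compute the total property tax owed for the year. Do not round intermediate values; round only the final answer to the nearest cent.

Assessed value = $1,134,400 × 0.17 = $192,848
Yardley ISD: $192,848 × 0.02449 = $4,722.84752
Ironvale Township: $192,848 × 0.0022 = $424.2656
City of Calderon: $192,848 × 0.0112 = $2,159.8976
Ironvale County: $192,848 × 0.008 = $1,542.784
Total = $4,722.84752 + $424.2656 + $2,159.8976 + $1,542.784 = $8,849.79472

$8,849.79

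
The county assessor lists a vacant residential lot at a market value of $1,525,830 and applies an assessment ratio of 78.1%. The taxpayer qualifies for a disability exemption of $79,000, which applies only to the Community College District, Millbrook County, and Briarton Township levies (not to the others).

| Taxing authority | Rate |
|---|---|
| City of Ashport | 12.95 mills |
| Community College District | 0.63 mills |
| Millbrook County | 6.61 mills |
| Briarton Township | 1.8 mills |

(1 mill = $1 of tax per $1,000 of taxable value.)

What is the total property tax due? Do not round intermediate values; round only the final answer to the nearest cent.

Assessed value = $1,525,830 × 0.781 = $1,191,673.23
City of Ashport: $1,191,673.23 × 0.01295 = $15,432.1683285
Community College District: ($1,191,673.23 − $79,000) × 0.00063 = $1,112,673.23 × 0.00063 = $700.9841349
Millbrook County: ($1,191,673.23 − $79,000) × 0.00661 = $1,112,673.23 × 0.00661 = $7,354.7700503
Briarton Township: ($1,191,673.23 − $79,000) × 0.0018 = $1,112,673.23 × 0.0018 = $2,002.811814
Total = $25,490.7343277

$25,490.73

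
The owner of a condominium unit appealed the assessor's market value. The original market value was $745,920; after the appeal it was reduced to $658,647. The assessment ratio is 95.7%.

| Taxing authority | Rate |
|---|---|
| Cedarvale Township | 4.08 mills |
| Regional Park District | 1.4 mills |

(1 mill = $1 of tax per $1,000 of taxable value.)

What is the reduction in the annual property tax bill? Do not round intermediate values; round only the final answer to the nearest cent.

$457.69

Old assessed value = $745,920 × 0.957 = $713,845.44
New assessed value = $658,647 × 0.957 = $630,325.179
Combined rate = 0.00408 + 0.0014 = 0.00548
Old tax = $713,845.44 × 0.00548 = $3,911.8730112
New tax = $630,325.179 × 0.00548 = $3,454.18198092
Reduction = $3,911.8730112 − $3,454.18198092 = $457.69103028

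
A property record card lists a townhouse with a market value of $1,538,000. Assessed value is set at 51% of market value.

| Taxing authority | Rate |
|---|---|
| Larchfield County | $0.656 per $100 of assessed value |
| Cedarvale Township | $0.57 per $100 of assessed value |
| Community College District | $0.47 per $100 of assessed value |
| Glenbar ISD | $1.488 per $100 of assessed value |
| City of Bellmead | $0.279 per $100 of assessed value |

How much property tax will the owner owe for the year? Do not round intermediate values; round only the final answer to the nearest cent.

$27,163.08

Assessed value = $1,538,000 × 0.51 = $784,380
Larchfield County: $784,380 × 0.00656 = $5,145.5328
Cedarvale Township: $784,380 × 0.0057 = $4,470.966
Community College District: $784,380 × 0.0047 = $3,686.586
Glenbar ISD: $784,380 × 0.01488 = $11,671.5744
City of Bellmead: $784,380 × 0.00279 = $2,188.4202
Total = $5,145.5328 + $4,470.966 + $3,686.586 + $11,671.5744 + $2,188.4202 = $27,163.0794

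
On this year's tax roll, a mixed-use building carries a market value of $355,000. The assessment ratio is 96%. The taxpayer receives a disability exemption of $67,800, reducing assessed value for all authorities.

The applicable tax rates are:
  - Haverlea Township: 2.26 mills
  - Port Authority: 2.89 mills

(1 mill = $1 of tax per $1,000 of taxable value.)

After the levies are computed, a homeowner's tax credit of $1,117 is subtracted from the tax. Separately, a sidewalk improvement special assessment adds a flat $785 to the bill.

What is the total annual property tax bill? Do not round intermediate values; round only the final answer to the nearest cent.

$1,073.95

Assessed value = $355,000 × 0.96 = $340,800
Taxable value = $340,800 − $67,800 = $273,000
Haverlea Township: $273,000 × 0.00226 = $616.98
Port Authority: $273,000 × 0.00289 = $788.97
Levies subtotal = $1,405.95
After credit = $1,405.95 − $1,117 = $288.95
Total = $288.95 + $785 = $1,073.95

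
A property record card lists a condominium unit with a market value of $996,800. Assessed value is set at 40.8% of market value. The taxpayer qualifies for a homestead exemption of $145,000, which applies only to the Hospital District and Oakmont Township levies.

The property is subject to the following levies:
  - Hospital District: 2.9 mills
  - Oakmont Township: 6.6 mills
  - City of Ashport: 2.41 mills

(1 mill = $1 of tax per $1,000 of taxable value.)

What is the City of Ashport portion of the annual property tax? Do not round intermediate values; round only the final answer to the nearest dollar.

Assessed value = $996,800 × 0.408 = $406,694.4
City of Ashport taxable value = $406,694.4 (exemption does not apply)
City of Ashport levy = $406,694.4 × 0.00241 = $980.133504

$980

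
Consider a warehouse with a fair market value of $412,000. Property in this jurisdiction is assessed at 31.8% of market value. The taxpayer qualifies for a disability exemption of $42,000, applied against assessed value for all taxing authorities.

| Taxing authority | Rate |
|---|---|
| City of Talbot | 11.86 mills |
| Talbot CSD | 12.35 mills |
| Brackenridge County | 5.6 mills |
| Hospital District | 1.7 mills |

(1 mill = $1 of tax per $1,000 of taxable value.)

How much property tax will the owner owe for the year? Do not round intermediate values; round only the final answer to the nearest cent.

$2,804.89

Assessed value = $412,000 × 0.318 = $131,016
Taxable value = $131,016 − $42,000 = $89,016
City of Talbot: $89,016 × 0.01186 = $1,055.72976
Talbot CSD: $89,016 × 0.01235 = $1,099.3476
Brackenridge County: $89,016 × 0.0056 = $498.4896
Hospital District: $89,016 × 0.0017 = $151.3272
Total = $1,055.72976 + $1,099.3476 + $498.4896 + $151.3272 = $2,804.89416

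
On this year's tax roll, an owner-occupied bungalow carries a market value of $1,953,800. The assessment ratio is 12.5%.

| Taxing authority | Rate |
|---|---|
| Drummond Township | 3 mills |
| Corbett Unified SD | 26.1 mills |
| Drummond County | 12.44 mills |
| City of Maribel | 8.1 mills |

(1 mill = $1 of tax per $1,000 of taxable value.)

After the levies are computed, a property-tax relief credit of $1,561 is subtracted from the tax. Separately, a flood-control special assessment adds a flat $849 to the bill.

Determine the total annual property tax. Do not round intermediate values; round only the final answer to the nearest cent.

$11,411.33

Assessed value = $1,953,800 × 0.125 = $244,225
Drummond Township: $244,225 × 0.003 = $732.675
Corbett Unified SD: $244,225 × 0.0261 = $6,374.2725
Drummond County: $244,225 × 0.01244 = $3,038.159
City of Maribel: $244,225 × 0.0081 = $1,978.2225
Levies subtotal = $12,123.329
After credit = $12,123.329 − $1,561 = $10,562.329
Total = $10,562.329 + $849 = $11,411.329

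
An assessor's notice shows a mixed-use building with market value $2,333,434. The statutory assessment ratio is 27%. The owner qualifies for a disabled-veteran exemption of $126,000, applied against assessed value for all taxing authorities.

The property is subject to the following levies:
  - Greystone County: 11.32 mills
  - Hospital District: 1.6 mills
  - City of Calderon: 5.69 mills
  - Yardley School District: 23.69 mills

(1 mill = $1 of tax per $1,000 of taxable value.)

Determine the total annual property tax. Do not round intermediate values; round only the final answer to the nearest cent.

Assessed value = $2,333,434 × 0.27 = $630,027.18
Taxable value = $630,027.18 − $126,000 = $504,027.18
Greystone County: $504,027.18 × 0.01132 = $5,705.5876776
Hospital District: $504,027.18 × 0.0016 = $806.443488
City of Calderon: $504,027.18 × 0.00569 = $2,867.9146542
Yardley School District: $504,027.18 × 0.02369 = $11,940.4038942
Total = $5,705.5876776 + $806.443488 + $2,867.9146542 + $11,940.4038942 = $21,320.349714

$21,320.35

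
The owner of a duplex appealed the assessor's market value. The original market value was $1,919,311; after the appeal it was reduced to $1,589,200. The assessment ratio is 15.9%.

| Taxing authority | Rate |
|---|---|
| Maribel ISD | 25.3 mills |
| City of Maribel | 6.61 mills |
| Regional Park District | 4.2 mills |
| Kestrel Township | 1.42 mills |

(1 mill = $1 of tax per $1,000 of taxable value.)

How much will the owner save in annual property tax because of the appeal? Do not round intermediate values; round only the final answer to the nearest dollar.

$1,970

Old assessed value = $1,919,311 × 0.159 = $305,170.449
New assessed value = $1,589,200 × 0.159 = $252,682.8
Combined rate = 0.0253 + 0.00661 + 0.0042 + 0.00142 = 0.03753
Old tax = $305,170.449 × 0.03753 = $11,453.04695097
New tax = $252,682.8 × 0.03753 = $9,483.185484
Reduction = $11,453.04695097 − $9,483.185484 = $1,969.86146697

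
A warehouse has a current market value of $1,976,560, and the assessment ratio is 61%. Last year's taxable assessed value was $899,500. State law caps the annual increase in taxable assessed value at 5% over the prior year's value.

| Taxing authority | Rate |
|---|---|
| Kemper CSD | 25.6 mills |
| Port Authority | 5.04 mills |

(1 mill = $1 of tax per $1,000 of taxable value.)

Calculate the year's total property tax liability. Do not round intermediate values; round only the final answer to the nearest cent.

Uncapped assessed value = $1,976,560 × 0.61 = $1,205,701.6
Cap limit = $899,500 × 1.05 = $944,475
Taxable assessed value = min($1,205,701.6, $944,475) = $944,475 (cap binds)
Kemper CSD: $944,475 × 0.0256 = $24,178.56
Port Authority: $944,475 × 0.00504 = $4,760.154
Total = $28,938.714

$28,938.71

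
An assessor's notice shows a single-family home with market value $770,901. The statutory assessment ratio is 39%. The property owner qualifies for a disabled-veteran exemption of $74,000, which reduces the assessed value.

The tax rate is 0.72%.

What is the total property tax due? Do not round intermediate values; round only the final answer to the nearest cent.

$1,631.89

Assessed value = $770,901 × 0.39 = $300,651.39
Taxable value = $300,651.39 − $74,000 = $226,651.39
Tax = $226,651.39 × 0.0072 = $1,631.890008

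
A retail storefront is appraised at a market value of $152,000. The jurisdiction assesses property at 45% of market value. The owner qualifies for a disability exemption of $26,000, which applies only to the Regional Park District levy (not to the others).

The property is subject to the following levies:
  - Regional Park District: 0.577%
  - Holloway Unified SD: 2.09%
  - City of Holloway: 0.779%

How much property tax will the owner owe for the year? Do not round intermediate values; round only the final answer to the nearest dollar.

$2,207

Assessed value = $152,000 × 0.45 = $68,400
Regional Park District: ($68,400 − $26,000) × 0.00577 = $42,400 × 0.00577 = $244.648
Holloway Unified SD: $68,400 × 0.0209 = $1,429.56
City of Holloway: $68,400 × 0.00779 = $532.836
Total = $2,207.044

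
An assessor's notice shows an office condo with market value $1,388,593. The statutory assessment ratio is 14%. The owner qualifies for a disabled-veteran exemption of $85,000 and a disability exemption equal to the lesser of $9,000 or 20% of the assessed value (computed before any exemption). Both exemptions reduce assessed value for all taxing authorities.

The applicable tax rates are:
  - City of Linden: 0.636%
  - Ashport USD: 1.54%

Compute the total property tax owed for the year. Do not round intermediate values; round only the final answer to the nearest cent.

Assessed value = $1,388,593 × 0.14 = $194,403.02
Disability exemption = min($9,000, 20% × $194,403.02) = min($9,000, $38,880.604) = $9,000 (dollar cap binds)
Taxable value = $194,403.02 − $85,000 − $9,000 = $100,403.02
City of Linden: $100,403.02 × 0.00636 = $638.5632072
Ashport USD: $100,403.02 × 0.0154 = $1,546.206508
Total = $2,184.7697152

$2,184.77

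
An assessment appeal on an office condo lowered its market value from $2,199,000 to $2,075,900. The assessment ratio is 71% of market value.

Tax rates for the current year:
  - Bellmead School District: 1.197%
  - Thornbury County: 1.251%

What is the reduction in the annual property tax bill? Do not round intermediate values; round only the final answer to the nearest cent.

Old assessed value = $2,199,000 × 0.71 = $1,561,290
New assessed value = $2,075,900 × 0.71 = $1,473,889
Combined rate = 0.01197 + 0.01251 = 0.02448
Old tax = $1,561,290 × 0.02448 = $38,220.3792
New tax = $1,473,889 × 0.02448 = $36,080.80272
Reduction = $38,220.3792 − $36,080.80272 = $2,139.57648

$2,139.58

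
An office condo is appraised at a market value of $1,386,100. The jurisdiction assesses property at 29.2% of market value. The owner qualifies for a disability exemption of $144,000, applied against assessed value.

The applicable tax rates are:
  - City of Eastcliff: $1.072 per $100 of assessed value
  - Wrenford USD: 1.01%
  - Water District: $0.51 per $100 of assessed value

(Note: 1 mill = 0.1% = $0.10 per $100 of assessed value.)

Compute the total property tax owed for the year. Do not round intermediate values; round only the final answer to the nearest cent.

$6,758.41

Assessed value = $1,386,100 × 0.292 = $404,741.2
Taxable value = $404,741.2 − $144,000 = $260,741.2
City of Eastcliff: $260,741.2 × 0.01072 = $2,795.145664
Wrenford USD: $260,741.2 × 0.0101 = $2,633.48612
Water District: $260,741.2 × 0.0051 = $1,329.78012
Total = $6,758.411904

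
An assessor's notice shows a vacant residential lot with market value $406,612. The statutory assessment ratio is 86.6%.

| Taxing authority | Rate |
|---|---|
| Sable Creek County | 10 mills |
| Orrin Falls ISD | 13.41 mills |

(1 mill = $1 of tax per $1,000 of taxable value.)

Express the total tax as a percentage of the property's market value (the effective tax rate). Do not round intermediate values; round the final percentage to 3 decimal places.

Assessed value = $406,612 × 0.866 = $352,125.992
Sable Creek County: $352,125.992 × 0.01 = $3,521.25992
Orrin Falls ISD: $352,125.992 × 0.01341 = $4,722.00955272
Total tax = $8,243.26947272
Effective rate = $8,243.26947272 ÷ $406,612 = 2.027% of market value

2.027%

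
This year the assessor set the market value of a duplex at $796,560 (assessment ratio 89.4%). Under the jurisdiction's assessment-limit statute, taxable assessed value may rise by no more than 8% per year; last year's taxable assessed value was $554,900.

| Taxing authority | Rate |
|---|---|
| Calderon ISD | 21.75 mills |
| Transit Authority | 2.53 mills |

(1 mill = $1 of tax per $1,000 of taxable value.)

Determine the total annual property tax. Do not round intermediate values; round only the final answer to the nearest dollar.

Uncapped assessed value = $796,560 × 0.894 = $712,124.64
Cap limit = $554,900 × 1.08 = $599,292
Taxable assessed value = min($712,124.64, $599,292) = $599,292 (cap binds)
Calderon ISD: $599,292 × 0.02175 = $13,034.601
Transit Authority: $599,292 × 0.00253 = $1,516.20876
Total = $14,550.80976

$14,551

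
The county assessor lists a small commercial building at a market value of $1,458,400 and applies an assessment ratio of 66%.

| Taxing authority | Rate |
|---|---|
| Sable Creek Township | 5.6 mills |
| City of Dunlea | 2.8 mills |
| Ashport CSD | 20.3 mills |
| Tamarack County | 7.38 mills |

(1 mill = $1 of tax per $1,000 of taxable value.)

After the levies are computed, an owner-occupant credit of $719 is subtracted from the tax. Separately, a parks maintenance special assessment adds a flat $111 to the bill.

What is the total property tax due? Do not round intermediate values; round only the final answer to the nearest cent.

$34,120.59

Assessed value = $1,458,400 × 0.66 = $962,544
Sable Creek Township: $962,544 × 0.0056 = $5,390.2464
City of Dunlea: $962,544 × 0.0028 = $2,695.1232
Ashport CSD: $962,544 × 0.0203 = $19,539.6432
Tamarack County: $962,544 × 0.00738 = $7,103.57472
Levies subtotal = $34,728.58752
After credit = $34,728.58752 − $719 = $34,009.58752
Total = $34,009.58752 + $111 = $34,120.58752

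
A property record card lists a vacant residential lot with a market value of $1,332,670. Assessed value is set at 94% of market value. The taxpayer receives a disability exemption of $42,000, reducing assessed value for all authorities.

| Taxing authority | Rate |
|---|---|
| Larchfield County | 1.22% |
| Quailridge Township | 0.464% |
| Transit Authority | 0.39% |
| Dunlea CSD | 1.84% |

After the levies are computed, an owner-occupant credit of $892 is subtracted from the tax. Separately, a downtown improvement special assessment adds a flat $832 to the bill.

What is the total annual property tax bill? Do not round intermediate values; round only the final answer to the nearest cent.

$47,327.18

Assessed value = $1,332,670 × 0.94 = $1,252,709.8
Taxable value = $1,252,709.8 − $42,000 = $1,210,709.8
Larchfield County: $1,210,709.8 × 0.0122 = $14,770.65956
Quailridge Township: $1,210,709.8 × 0.00464 = $5,617.693472
Transit Authority: $1,210,709.8 × 0.0039 = $4,721.76822
Dunlea CSD: $1,210,709.8 × 0.0184 = $22,277.06032
Levies subtotal = $47,387.181572
After credit = $47,387.181572 − $892 = $46,495.181572
Total = $46,495.181572 + $832 = $47,327.181572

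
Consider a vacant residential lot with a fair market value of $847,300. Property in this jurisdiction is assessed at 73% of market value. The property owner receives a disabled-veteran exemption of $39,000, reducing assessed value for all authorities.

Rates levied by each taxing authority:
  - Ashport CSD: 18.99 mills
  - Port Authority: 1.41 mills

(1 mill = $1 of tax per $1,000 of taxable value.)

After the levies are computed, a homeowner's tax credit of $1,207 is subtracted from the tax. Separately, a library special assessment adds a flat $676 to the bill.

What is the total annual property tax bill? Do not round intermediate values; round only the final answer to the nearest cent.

$11,291.39

Assessed value = $847,300 × 0.73 = $618,529
Taxable value = $618,529 − $39,000 = $579,529
Ashport CSD: $579,529 × 0.01899 = $11,005.25571
Port Authority: $579,529 × 0.00141 = $817.13589
Levies subtotal = $11,822.3916
After credit = $11,822.3916 − $1,207 = $10,615.3916
Total = $10,615.3916 + $676 = $11,291.3916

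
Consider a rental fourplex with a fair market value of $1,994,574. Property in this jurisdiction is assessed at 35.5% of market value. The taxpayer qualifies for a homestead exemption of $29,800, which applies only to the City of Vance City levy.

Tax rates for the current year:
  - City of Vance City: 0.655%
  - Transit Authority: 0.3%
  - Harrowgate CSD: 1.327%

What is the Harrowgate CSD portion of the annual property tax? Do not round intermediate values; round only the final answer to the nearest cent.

$9,396.14

Assessed value = $1,994,574 × 0.355 = $708,073.77
Harrowgate CSD taxable value = $708,073.77 (exemption does not apply)
Harrowgate CSD levy = $708,073.77 × 0.01327 = $9,396.1389279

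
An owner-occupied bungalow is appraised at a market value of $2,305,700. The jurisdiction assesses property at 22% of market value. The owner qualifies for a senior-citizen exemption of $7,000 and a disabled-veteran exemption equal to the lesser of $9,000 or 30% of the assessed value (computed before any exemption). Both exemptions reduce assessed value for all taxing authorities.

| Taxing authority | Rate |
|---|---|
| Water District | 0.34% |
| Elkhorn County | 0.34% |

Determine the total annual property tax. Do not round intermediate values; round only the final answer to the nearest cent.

$3,340.53

Assessed value = $2,305,700 × 0.22 = $507,254
Disabled-veteran exemption = min($9,000, 30% × $507,254) = min($9,000, $152,176.2) = $9,000 (dollar cap binds)
Taxable value = $507,254 − $7,000 − $9,000 = $491,254
Water District: $491,254 × 0.0034 = $1,670.2636
Elkhorn County: $491,254 × 0.0034 = $1,670.2636
Total = $3,340.5272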